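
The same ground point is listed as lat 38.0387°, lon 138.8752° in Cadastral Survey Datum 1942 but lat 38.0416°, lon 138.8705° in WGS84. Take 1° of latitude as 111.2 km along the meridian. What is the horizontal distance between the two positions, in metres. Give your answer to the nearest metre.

Δφ = 38.0416° − 38.0387° = +0.0029°; Δλ = 138.8705° − 138.8752° = -0.0047°.
ΔN = Δφ × 111200 = 322.5 m; ΔE = Δλ × 111200 × cos(38.0387°) = -0.0047 × 111200 × 0.787595 = -411.6 m.
Distance = √(ΔE² + ΔN²) = √((-411.6)² + 322.5²) = 522.9 m.

523 m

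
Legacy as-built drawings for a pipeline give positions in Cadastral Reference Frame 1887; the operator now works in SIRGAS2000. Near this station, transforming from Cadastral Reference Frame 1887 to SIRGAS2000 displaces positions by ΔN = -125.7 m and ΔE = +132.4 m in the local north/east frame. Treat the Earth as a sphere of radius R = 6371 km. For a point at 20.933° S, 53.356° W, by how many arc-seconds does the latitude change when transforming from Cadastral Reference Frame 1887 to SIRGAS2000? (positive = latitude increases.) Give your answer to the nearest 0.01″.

On a sphere of radius R, 1 rad of latitude = R, so Δφ = ΔN / R = -125.7 / 6371000 = -1.9730e-05 rad = -4.070″.

Δφ = -4.07″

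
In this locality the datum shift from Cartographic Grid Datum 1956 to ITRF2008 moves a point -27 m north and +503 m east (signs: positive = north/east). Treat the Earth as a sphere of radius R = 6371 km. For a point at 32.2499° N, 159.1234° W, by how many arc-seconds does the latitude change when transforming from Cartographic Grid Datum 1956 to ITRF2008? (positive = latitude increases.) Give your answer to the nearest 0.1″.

On a sphere of radius R, 1 rad of latitude = R, so Δφ = ΔN / R = -27.0 / 6371000 = -4.2380e-06 rad = -0.874″.

Δφ = -0.9″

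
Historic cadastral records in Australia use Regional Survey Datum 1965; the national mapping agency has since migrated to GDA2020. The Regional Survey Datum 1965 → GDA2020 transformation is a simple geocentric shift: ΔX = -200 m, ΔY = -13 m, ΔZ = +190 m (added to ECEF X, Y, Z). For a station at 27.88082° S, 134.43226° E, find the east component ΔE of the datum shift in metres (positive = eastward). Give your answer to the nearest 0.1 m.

ΔE = 151.9 m

The local east axis at (φ, λ) is (−sin λ, cos λ, 0), so ΔE = −sin(134.43226°)·(-200) + cos(134.43226°)·(-13) = 151.92 m.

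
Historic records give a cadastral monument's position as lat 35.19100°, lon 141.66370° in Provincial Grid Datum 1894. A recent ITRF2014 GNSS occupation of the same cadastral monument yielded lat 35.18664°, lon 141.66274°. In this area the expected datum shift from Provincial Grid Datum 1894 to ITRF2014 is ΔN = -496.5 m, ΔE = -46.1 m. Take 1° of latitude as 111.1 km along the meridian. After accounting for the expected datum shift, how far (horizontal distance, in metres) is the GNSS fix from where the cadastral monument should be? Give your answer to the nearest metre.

43 m

Observed coordinate differences: Δφ = -0.00436°, Δλ = -0.00096°.
Converting to metres (1° lat = 111100 m, cos φ = 0.817235): observed ΔN = -484.4 m, observed ΔE = -87.2 m.
Subtracting the expected shift leaves a residual of -484.4 − (-496.5) = 12.1 m north and -87.2 − (-46.1) = -41.1 m east.
Residual distance = √(12.1² + (-41.1)²) = 42.8 m.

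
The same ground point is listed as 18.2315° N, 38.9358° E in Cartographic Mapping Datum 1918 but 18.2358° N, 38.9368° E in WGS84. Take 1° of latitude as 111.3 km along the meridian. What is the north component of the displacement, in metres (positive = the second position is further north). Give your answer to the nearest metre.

Δφ = 18.2358° − 18.2315° = +0.0043°; Δλ = 38.9368° − 38.9358° = +0.0010°.
ΔN = Δφ × 111300 = 478.6 m; ΔE = Δλ × 111300 × cos(18.2315°) = +0.0010 × 111300 × 0.949800 = 105.7 m.

ΔN = 479 m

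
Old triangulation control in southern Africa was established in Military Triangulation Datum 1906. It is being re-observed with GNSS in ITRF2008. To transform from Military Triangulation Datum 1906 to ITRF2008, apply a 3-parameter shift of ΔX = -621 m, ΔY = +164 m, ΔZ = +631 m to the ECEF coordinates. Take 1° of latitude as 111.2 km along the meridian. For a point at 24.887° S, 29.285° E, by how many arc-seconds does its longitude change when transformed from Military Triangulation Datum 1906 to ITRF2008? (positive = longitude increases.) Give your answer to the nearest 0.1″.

sin φ = -0.420830, cos φ = 0.907140, sin λ = 0.489154, cos λ = 0.872197.
East component: ΔE = −sin λ·ΔX + cos λ·ΔY = −(0.489154)(-621) + (0.872197)(164) = 446.81 m.
1° of latitude spans 111200 m; at latitude φ, 1° of longitude spans that × cos φ = 100873.9 m, so Δλ = 446.81 / 100873.9 × 3600 = 15.946″.

Δλ = 15.9″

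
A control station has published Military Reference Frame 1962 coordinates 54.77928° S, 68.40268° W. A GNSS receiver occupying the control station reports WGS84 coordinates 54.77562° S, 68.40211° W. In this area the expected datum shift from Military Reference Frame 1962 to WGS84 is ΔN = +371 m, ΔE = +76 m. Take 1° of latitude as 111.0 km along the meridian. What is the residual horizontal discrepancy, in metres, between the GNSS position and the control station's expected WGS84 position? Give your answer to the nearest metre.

Observed coordinate differences: Δφ = +0.00366°, Δλ = +0.00057°.
Converting to metres (1° lat = 111000 m, cos φ = 0.576728): observed ΔN = 406.3 m, observed ΔE = 36.5 m.
Subtracting the expected shift leaves a residual of 406.3 − (371) = 35.3 m north and 36.5 − (76) = -39.5 m east.
Residual distance = √(35.3² + (-39.5)²) = 53.0 m.

53 m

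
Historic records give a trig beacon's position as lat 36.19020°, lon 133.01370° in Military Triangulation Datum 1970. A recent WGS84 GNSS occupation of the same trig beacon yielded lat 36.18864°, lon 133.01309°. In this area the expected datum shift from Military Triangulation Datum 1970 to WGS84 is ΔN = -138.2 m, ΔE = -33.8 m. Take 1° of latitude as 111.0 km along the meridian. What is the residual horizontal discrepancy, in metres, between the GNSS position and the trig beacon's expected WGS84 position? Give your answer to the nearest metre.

Observed coordinate differences: Δφ = -0.00156°, Δλ = -0.00061°.
Converting to metres (1° lat = 111000 m, cos φ = 0.807061): observed ΔN = -173.2 m, observed ΔE = -54.6 m.
Subtracting the expected shift leaves a residual of -173.2 − (-138.2) = -35.0 m north and -54.6 − (-33.8) = -20.8 m east.
Residual distance = √((-35.0)² + (-20.8)²) = 40.7 m.

41 m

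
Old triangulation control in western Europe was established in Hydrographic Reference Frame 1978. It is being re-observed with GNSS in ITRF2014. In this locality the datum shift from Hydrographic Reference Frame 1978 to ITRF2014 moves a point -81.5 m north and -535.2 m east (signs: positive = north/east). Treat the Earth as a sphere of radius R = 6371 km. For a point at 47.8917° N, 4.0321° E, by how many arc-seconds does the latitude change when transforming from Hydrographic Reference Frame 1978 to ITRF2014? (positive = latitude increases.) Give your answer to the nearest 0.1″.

Δφ = -2.6″

On a sphere of radius R, 1 rad of latitude = R, so Δφ = ΔN / R = -81.5 / 6371000 = -1.2792e-05 rad = -2.639″.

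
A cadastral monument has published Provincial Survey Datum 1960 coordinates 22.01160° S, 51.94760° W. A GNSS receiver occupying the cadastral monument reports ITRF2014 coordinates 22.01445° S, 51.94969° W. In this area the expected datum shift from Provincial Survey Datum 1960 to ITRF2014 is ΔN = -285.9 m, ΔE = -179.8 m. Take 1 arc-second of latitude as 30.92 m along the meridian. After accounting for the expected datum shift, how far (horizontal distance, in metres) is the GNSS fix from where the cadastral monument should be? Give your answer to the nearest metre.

Observed coordinate differences: Δφ = -0.00285°, Δλ = -0.00209°.
Converting to metres (1° lat = 111312 m, cos φ = 0.927108): observed ΔN = -317.2 m, observed ΔE = -215.7 m.
Subtracting the expected shift leaves a residual of -317.2 − (-285.9) = -31.3 m north and -215.7 − (-179.8) = -35.9 m east.
Residual distance = √((-31.3)² + (-35.9)²) = 47.6 m.

48 m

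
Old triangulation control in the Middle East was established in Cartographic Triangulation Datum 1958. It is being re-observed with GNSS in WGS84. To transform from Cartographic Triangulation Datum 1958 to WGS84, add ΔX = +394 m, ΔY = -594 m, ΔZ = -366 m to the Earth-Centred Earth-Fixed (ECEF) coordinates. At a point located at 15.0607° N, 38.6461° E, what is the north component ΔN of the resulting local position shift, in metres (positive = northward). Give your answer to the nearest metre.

At φ = 15.0607°, λ = 38.6461°: sin φ = 0.259842, cos φ = 0.965651, sin λ = 0.624508, cos λ = 0.781018.
ΔN = −sin φ cos λ·ΔX − sin φ sin λ·ΔY + cos φ·ΔZ = −(0.259842)(0.781018)(394) − (0.259842)(0.624508)(-594) + (0.965651)(-366) = -337.00 m.

ΔN = -337 m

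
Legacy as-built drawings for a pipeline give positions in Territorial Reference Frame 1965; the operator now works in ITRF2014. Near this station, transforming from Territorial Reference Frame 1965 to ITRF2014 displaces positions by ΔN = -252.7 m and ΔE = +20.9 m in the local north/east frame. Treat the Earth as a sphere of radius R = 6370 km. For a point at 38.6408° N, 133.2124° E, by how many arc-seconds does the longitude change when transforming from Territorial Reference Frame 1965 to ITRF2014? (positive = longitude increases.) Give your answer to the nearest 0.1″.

At latitude 38.6408°, cos φ = 0.781076.
One radian of longitude at latitude φ spans R cos φ, so Δλ = ΔE / (R cos φ) = 20.9 / (6370000 × 0.781076) = 4.2006e-06 rad = 0.866″.

Δλ = 0.9″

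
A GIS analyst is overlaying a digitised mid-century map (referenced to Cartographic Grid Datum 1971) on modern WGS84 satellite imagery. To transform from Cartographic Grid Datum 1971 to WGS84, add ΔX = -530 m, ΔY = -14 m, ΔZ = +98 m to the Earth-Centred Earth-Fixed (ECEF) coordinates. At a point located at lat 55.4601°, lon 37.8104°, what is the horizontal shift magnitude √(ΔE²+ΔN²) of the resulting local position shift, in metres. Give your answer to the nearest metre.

At φ = 55.4601°, λ = 37.8104°: sin φ = 0.823732, cos φ = 0.566980, sin λ = 0.613050, cos λ = 0.790044.
ΔE = −sin λ·ΔX + cos λ·ΔY = −(0.613050)·(-530) + (0.790044)·(-14) = 313.86 m.
ΔN = −sin φ cos λ·ΔX − sin φ sin λ·ΔY + cos φ·ΔZ = −(0.823732)(0.790044)(-530) − (0.823732)(0.613050)(-14) + (0.566980)(98) = 407.55 m.
Horizontal magnitude = √(ΔE² + ΔN²) = √(313.86² + 407.55²) = 514.39 m.

514 m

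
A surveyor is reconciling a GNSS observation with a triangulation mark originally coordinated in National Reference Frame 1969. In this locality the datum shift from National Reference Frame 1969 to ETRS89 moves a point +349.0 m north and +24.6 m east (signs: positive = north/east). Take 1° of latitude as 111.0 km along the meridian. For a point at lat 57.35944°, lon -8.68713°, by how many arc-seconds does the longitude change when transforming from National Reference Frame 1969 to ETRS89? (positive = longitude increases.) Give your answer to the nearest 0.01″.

At latitude 57.35944°, cos φ = 0.539367.
1° of longitude at this latitude = 111.0 × cos φ = 59.87 km, so Δλ = 24.6 / 59869.7 = 0.0004109° = 1.479″.

Δλ = 1.48″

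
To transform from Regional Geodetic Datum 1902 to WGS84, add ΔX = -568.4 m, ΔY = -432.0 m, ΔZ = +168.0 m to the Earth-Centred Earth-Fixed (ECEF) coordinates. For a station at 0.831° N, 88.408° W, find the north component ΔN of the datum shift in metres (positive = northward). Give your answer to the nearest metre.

ΔN = 162 m

The local north axis is (−sin φ cos λ, −sin φ sin λ, cos φ), giving ΔN = 0.229 − 6.263 + 167.982 = 161.95 m.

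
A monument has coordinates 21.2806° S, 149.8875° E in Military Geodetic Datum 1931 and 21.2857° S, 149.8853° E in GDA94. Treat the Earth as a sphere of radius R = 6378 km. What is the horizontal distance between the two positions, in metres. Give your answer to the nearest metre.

612 m

Δφ = -21.2857° − -21.2806° = -0.0051°; Δλ = 149.8853° − 149.8875° = -0.0022°.
1° along a meridian = πR/180 = 111317 m.
ΔN = Δφ × 111317 = -567.7 m; ΔE = Δλ × 111317 × cos(-21.2806°) = -0.0022 × 111317 × 0.931814 = -228.2 m.
Distance = √(ΔE² + ΔN²) = √((-228.2)² + (-567.7)²) = 611.9 m.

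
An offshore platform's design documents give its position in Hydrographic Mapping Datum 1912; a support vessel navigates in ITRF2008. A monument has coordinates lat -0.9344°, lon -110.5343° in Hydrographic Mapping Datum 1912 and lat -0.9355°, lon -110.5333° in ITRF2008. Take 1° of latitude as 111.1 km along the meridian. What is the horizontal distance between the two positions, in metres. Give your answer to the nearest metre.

165 m

Δφ = -0.9355° − -0.9344° = -0.0011°; Δλ = -110.5333° − -110.5343° = +0.0010°.
ΔN = Δφ × 111100 = -122.2 m; ΔE = Δλ × 111100 × cos(-0.9344°) = +0.0010 × 111100 × 0.999867 = 111.1 m.
Distance = √(ΔE² + ΔN²) = √(111.1² + (-122.2)²) = 165.2 m.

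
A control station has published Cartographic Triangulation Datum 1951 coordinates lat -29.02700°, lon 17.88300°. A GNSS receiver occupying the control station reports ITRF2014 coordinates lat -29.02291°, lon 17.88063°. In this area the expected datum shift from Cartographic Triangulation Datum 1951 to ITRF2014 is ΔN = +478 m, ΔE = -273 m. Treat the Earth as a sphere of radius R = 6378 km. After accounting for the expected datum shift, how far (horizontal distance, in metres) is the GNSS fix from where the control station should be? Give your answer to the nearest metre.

Observed coordinate differences: Δφ = +0.00409°, Δλ = -0.00237°.
Converting to metres (1° lat = 111317 m, cos φ = 0.874391): observed ΔN = 455.3 m, observed ΔE = -230.7 m.
Subtracting the expected shift leaves a residual of 455.3 − (478) = -22.7 m north and -230.7 − (-273) = 42.3 m east.
Residual distance = √((-22.7)² + 42.3²) = 48.0 m.

48 m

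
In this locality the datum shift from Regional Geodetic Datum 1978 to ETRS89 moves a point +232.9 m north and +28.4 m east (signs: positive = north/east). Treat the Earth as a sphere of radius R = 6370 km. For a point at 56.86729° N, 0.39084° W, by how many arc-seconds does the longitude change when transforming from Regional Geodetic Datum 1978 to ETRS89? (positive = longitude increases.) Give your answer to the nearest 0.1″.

At latitude 56.86729°, cos φ = 0.546580.
One radian of longitude at latitude φ spans R cos φ, so Δλ = ΔE / (R cos φ) = 28.4 / (6370000 × 0.546580) = 8.1569e-06 rad = 1.682″.

Δλ = 1.7″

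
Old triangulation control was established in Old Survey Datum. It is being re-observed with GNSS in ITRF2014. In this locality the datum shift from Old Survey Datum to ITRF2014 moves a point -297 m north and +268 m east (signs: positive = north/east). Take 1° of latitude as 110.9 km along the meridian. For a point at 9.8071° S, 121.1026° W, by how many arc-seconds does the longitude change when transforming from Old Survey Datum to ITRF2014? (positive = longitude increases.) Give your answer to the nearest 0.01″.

Δλ = 8.83″

At latitude -9.8071°, cos φ = 0.985387.
1° of longitude at this latitude = 110.9 × cos φ = 109.28 km, so Δλ = 268.0 / 109279.4 = 0.0024524° = 8.829″.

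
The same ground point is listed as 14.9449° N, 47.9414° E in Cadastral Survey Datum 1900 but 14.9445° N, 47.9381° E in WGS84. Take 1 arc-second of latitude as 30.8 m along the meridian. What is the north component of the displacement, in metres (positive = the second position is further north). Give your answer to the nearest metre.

Δφ = 14.9445° − 14.9449° = -0.0004°; Δλ = 47.9381° − 47.9414° = -0.0033°.
1° of latitude = 3600 × 30.80 = 110880 m.
ΔN = Δφ × 110880 = -44.4 m; ΔE = Δλ × 110880 × cos(14.9449°) = -0.0033 × 110880 × 0.966174 = -353.5 m.

ΔN = -44 m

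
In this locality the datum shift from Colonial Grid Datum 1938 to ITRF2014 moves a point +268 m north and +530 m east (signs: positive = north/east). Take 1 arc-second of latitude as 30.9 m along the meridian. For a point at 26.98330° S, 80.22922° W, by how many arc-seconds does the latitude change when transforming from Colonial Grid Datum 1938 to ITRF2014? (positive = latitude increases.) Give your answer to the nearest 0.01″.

Δφ = 8.67″

1″ of latitude = 30.90 m, so Δφ = 268.0 / 30.90 = 8.673″.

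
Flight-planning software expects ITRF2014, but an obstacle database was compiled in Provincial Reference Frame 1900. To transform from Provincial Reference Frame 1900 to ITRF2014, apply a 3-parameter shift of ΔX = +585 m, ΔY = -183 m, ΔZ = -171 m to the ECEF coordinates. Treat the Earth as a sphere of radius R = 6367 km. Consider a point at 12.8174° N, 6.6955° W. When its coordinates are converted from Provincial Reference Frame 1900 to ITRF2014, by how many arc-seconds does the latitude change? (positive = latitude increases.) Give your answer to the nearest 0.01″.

Δφ = -9.73″

sin φ = 0.221845, cos φ = 0.975082, sin λ = -0.116593, cos λ = 0.993180.
North component: ΔN = −sin φ cos λ·ΔX − sin φ sin λ·ΔY + cos φ·ΔZ = −(0.221845)(0.993180)(585) − (0.221845)(-0.116593)(-183) + (0.975082)(-171) = -300.37 m.
1° of latitude spans πR/180 = 111125 m, so Δφ = -300.37 / 111125 × 3600 = -9.731″.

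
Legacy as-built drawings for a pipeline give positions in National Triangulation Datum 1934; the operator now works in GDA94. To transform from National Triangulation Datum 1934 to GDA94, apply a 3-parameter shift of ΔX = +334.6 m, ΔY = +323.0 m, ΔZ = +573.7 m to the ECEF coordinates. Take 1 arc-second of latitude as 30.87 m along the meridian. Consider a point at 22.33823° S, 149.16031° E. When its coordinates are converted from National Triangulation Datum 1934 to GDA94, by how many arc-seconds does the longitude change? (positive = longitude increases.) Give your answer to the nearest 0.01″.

sin φ = -0.380073, cos φ = 0.924956, sin λ = 0.512638, cos λ = -0.858605.
East component: ΔE = −sin λ·ΔX + cos λ·ΔY = −(0.512638)(334.6) + (-0.858605)(323.0) = -448.86 m.
1° of latitude spans 3600 × 30.87 = 111132 m; at latitude φ, 1° of longitude spans that × cos φ = 102792.2 m, so Δλ = -448.86 / 102792.2 × 3600 = -15.720″.

Δλ = -15.72″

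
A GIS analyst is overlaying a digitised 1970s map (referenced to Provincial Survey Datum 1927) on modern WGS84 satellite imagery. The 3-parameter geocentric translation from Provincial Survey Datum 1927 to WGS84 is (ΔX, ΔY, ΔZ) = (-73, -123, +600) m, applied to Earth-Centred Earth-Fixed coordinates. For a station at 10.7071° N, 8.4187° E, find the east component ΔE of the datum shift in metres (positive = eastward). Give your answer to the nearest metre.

At φ = 10.7071°, λ = 8.4187°: sin φ = 0.185788, cos φ = 0.982590, sin λ = 0.146406, cos λ = 0.989225.
ΔE = −sin λ·ΔX + cos λ·ΔY = −(0.146406)·(-73) + (0.989225)·(-123) = -110.99 m.

ΔE = -111 m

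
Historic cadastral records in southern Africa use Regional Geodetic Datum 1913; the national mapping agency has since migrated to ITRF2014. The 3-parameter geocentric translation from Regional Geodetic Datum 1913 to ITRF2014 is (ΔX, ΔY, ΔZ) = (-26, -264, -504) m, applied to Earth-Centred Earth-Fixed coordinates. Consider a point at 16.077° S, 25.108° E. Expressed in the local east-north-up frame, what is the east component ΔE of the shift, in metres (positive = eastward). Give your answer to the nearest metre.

At φ = -16.077°, λ = 25.108°: sin φ = -0.276929, cos φ = 0.960890, sin λ = 0.424326, cos λ = 0.905510.
ΔE = −sin λ·ΔX + cos λ·ΔY = −(0.424326)·(-26) + (0.905510)·(-264) = -228.02 m.

ΔE = -228 m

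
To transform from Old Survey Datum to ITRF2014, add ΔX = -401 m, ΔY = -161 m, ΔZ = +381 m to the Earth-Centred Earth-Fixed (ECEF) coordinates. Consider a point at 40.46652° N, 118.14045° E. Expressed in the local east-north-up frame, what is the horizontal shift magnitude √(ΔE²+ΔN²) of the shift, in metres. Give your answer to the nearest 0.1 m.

At φ = 40.46652°, λ = 118.14045°: sin φ = 0.649004, cos φ = 0.760785, sin λ = 0.881794, cos λ = -0.471635.
ΔE = −sin λ·ΔX + cos λ·ΔY = −(0.881794)·(-401) + (-0.471635)·(-161) = 429.53 m.
ΔN = −sin φ cos λ·ΔX − sin φ sin λ·ΔY + cos φ·ΔZ = −(0.649004)(-0.471635)(-401) − (0.649004)(0.881794)(-161) + (0.760785)(381) = 259.25 m.
Horizontal magnitude = √(ΔE² + ΔN²) = √(429.53² + 259.25²) = 501.71 m.

501.7 m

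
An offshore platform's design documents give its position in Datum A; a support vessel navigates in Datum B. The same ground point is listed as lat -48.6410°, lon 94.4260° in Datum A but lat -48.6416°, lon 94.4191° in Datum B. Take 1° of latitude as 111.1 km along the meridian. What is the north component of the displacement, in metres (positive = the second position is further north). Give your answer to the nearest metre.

Δφ = -48.6416° − -48.6410° = -0.0006°; Δλ = 94.4191° − 94.4260° = -0.0069°.
ΔN = Δφ × 111100 = -66.7 m; ΔE = Δλ × 111100 × cos(-48.6410°) = -0.0069 × 111100 × 0.660775 = -506.5 m.

ΔN = -67 m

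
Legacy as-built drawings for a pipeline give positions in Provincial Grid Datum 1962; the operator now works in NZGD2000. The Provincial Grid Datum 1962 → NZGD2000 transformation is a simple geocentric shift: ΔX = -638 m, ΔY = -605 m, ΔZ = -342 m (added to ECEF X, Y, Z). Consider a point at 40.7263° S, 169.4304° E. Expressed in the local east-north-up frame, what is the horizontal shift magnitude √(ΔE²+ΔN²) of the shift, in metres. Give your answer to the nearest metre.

716 m

The local east axis at (φ, λ) is (−sin λ, cos λ, 0), so ΔE = −sin(169.4304°)·(-638) + cos(169.4304°)·(-605) = 711.76 m.
The local north axis is (−sin φ cos λ, −sin φ sin λ, cos φ), giving ΔN = 409.198 − 72.405 − 259.180 = 77.61 m.
Horizontal magnitude = √(ΔE² + ΔN²) = √(711.76² + 77.61²) = 715.98 m.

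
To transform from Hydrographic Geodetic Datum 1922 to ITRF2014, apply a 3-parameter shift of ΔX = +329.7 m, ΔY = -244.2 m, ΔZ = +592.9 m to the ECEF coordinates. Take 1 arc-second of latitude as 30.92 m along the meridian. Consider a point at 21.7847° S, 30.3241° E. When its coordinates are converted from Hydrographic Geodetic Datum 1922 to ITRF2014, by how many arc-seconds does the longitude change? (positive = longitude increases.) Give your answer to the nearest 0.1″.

sin φ = -0.371120, cos φ = 0.928585, sin λ = 0.504891, cos λ = 0.863183.
East component: ΔE = −sin λ·ΔX + cos λ·ΔY = −(0.504891)(329.7) + (0.863183)(-244.2) = -377.25 m.
1° of latitude spans 3600 × 30.92 = 111312 m; at latitude φ, 1° of longitude spans that × cos φ = 103362.6 m, so Δλ = -377.25 / 103362.6 × 3600 = -13.139″.

Δλ = -13.1″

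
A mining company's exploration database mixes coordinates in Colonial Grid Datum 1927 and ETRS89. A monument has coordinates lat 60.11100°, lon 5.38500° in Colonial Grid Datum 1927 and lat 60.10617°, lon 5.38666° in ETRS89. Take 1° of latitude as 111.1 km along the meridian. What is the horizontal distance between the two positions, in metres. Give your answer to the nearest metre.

544 m

Δφ = 60.10617° − 60.11100° = -0.00483°; Δλ = 5.38666° − 5.38500° = +0.00166°.
ΔN = Δφ × 111100 = -536.6 m; ΔE = Δλ × 111100 × cos(60.11100°) = +0.00166 × 111100 × 0.498321 = 91.9 m.
Distance = √(ΔE² + ΔN²) = √(91.9² + (-536.6)²) = 544.4 m.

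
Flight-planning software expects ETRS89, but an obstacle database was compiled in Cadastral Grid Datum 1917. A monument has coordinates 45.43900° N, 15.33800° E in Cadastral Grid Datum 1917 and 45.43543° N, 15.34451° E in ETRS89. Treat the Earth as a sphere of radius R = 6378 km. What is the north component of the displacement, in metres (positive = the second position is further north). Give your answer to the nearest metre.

Δφ = 45.43543° − 45.43900° = -0.00357°; Δλ = 15.34451° − 15.33800° = +0.00651°.
1° along a meridian = πR/180 = 111317 m.
ΔN = Δφ × 111317 = -397.4 m; ΔE = Δλ × 111317 × cos(45.43900°) = +0.00651 × 111317 × 0.701668 = 508.5 m.

ΔN = -397 m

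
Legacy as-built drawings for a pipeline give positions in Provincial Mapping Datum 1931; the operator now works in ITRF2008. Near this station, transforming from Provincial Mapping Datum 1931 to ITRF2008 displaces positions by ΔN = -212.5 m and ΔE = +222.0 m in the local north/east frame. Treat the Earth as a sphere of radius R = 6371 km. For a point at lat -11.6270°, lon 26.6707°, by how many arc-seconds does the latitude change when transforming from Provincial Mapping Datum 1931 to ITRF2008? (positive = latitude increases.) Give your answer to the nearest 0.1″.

Δφ = -6.9″

On a sphere of radius R, 1 rad of latitude = R, so Δφ = ΔN / R = -212.5 / 6371000 = -3.3354e-05 rad = -6.880″.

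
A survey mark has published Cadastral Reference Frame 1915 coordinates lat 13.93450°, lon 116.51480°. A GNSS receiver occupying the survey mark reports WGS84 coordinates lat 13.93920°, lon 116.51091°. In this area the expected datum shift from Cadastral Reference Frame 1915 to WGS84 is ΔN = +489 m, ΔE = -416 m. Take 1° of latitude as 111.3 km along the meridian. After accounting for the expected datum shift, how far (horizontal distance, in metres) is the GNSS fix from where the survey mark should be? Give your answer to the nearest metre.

34 m

Observed coordinate differences: Δφ = +0.00470°, Δλ = -0.00389°.
Converting to metres (1° lat = 111300 m, cos φ = 0.970572): observed ΔN = 523.1 m, observed ΔE = -420.2 m.
Subtracting the expected shift leaves a residual of 523.1 − (489) = 34.1 m north and -420.2 − (-416) = -4.2 m east.
Residual distance = √(34.1² + (-4.2)²) = 34.4 m.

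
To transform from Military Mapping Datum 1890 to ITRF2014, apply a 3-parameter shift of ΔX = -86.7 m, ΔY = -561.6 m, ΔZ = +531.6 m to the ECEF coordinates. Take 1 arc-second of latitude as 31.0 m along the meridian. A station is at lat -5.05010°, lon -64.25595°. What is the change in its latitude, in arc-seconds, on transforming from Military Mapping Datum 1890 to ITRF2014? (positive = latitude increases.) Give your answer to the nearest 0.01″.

Δφ = 18.41″

sin φ = -0.088027, cos φ = 0.996118, sin λ = -0.900743, cos λ = 0.434352.
North component: ΔN = −sin φ cos λ·ΔX − sin φ sin λ·ΔY + cos φ·ΔZ = −(-0.088027)(0.434352)(-86.7) − (-0.088027)(-0.900743)(-561.6) + (0.996118)(531.6) = 570.75 m.
1° of latitude spans 3600 × 31.00 = 111600 m, so Δφ = 570.75 / 111600 × 3600 = 18.411″.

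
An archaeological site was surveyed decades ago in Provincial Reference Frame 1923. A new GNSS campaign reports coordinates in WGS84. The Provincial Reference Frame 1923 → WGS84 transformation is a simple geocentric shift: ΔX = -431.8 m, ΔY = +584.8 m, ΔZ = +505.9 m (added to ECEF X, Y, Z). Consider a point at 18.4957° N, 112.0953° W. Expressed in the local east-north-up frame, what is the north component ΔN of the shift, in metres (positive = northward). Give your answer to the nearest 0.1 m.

At φ = 18.4957°, λ = -112.0953°: sin φ = 0.317233, cos φ = 0.948347, sin λ = -0.926559, cos λ = -0.376148.
ΔN = −sin φ cos λ·ΔX − sin φ sin λ·ΔY + cos φ·ΔZ = −(0.317233)(-0.376148)(-431.8) − (0.317233)(-0.926559)(584.8) + (0.948347)(505.9) = 600.14 m.

ΔN = 600.1 m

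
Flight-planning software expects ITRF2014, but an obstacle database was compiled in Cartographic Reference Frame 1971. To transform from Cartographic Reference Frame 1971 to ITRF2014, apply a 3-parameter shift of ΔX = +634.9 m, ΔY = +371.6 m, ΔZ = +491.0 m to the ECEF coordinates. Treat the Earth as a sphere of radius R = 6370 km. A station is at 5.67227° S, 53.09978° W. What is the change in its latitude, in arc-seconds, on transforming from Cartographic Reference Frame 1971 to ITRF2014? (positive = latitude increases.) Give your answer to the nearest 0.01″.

sin φ = -0.098838, cos φ = 0.995104, sin λ = -0.799682, cos λ = 0.600423.
North component: ΔN = −sin φ cos λ·ΔX − sin φ sin λ·ΔY + cos φ·ΔZ = −(-0.098838)(0.600423)(634.9) − (-0.098838)(-0.799682)(371.6) + (0.995104)(491.0) = 496.90 m.
1° of latitude spans πR/180 = 111177 m, so Δφ = 496.90 / 111177 × 3600 = 16.090″.

Δφ = 16.09″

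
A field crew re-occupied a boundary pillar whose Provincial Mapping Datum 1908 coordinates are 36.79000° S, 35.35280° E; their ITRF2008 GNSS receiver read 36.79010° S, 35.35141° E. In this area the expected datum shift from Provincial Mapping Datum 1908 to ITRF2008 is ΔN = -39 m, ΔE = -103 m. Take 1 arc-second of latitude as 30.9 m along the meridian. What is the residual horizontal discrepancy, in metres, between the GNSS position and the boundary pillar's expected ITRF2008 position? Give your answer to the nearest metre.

35 m

Observed coordinate differences: Δφ = -0.00010°, Δλ = -0.00139°.
Converting to metres (1° lat = 111240 m, cos φ = 0.800836): observed ΔN = -11.1 m, observed ΔE = -123.8 m.
Subtracting the expected shift leaves a residual of -11.1 − (-39) = 27.9 m north and -123.8 − (-103) = -20.8 m east.
Residual distance = √(27.9² + (-20.8)²) = 34.8 m.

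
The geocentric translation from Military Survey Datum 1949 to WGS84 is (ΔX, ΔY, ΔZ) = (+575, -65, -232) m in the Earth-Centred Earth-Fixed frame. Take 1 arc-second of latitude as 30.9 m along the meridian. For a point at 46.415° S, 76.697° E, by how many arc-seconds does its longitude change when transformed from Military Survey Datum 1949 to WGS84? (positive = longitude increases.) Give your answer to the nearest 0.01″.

Δλ = -26.97″

sin φ = -0.724352, cos φ = 0.689430, sin λ = 0.973167, cos λ = 0.230101.
East component: ΔE = −sin λ·ΔX + cos λ·ΔY = −(0.973167)(575) + (0.230101)(-65) = -574.53 m.
1° of latitude spans 3600 × 30.90 = 111240 m; at latitude φ, 1° of longitude spans that × cos φ = 76692.2 m, so Δλ = -574.53 / 76692.2 × 3600 = -26.969″.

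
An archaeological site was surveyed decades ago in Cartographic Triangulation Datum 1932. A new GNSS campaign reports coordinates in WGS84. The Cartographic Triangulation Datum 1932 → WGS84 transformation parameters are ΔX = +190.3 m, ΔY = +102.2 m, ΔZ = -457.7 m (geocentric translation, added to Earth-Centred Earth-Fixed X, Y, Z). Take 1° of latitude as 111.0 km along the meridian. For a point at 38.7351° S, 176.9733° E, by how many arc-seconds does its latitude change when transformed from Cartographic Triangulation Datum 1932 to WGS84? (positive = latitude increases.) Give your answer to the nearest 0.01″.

sin φ = -0.625721, cos φ = 0.780047, sin λ = 0.052801, cos λ = -0.998605.
North component: ΔN = −sin φ cos λ·ΔX − sin φ sin λ·ΔY + cos φ·ΔZ = −(-0.625721)(-0.998605)(190.3) − (-0.625721)(0.052801)(102.2) + (0.780047)(-457.7) = -472.56 m.
1° of latitude spans 111000 m, so Δφ = -472.56 / 111000 × 3600 = -15.326″.

Δφ = -15.33″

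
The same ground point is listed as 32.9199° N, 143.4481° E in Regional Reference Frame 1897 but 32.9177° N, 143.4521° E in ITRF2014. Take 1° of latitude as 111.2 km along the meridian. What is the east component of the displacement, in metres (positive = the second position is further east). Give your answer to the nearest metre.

Δφ = 32.9177° − 32.9199° = -0.0022°; Δλ = 143.4521° − 143.4481° = +0.0040°.
ΔN = Δφ × 111200 = -244.6 m; ΔE = Δλ × 111200 × cos(32.9199°) = +0.0040 × 111200 × 0.839431 = 373.4 m.

ΔE = 373 m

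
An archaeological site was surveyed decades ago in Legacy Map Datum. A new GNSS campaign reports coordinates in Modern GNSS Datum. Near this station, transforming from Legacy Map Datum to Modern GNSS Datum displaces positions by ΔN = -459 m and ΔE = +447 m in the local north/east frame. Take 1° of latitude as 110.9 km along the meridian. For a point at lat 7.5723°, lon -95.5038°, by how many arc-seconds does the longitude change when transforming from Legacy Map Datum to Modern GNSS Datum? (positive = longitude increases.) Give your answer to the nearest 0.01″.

At latitude 7.5723°, cos φ = 0.991279.
1° of longitude at this latitude = 110.9 × cos φ = 109.93 km, so Δλ = 447.0 / 109932.9 = 0.0040661° = 14.638″.

Δλ = 14.64″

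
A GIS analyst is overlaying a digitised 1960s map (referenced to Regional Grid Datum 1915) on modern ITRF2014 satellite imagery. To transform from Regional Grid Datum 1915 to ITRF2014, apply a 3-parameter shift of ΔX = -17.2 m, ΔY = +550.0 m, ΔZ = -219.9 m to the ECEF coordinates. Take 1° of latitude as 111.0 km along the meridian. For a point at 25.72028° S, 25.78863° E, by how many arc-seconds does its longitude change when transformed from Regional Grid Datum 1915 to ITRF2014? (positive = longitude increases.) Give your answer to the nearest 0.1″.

Δλ = 18.1″

sin φ = -0.433978, cos φ = 0.900923, sin λ = 0.435052, cos λ = 0.900405.
East component: ΔE = −sin λ·ΔX + cos λ·ΔY = −(0.435052)(-17.2) + (0.900405)(550.0) = 502.71 m.
1° of latitude spans 111000 m; at latitude φ, 1° of longitude spans that × cos φ = 100002.5 m, so Δλ = 502.71 / 100002.5 × 3600 = 18.097″.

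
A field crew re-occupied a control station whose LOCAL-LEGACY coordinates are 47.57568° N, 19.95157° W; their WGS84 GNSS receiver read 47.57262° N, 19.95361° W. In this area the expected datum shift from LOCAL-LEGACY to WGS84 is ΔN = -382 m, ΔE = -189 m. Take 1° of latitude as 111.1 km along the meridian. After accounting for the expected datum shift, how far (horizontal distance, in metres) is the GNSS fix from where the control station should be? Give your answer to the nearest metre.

Observed coordinate differences: Δφ = -0.00306°, Δλ = -0.00204°.
Converting to metres (1° lat = 111100 m, cos φ = 0.674616): observed ΔN = -340.0 m, observed ΔE = -152.9 m.
Subtracting the expected shift leaves a residual of -340.0 − (-382) = 42.0 m north and -152.9 − (-189) = 36.1 m east.
Residual distance = √(42.0² + 36.1²) = 55.4 m.

55 m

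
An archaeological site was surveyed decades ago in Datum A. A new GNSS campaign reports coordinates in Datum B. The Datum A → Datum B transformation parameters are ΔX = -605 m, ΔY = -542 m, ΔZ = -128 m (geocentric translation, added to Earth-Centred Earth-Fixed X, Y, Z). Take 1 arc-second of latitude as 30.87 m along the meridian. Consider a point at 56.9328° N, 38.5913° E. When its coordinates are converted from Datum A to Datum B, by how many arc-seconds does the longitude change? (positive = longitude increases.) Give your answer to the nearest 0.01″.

Δλ = -2.75″

sin φ = 0.838031, cos φ = 0.545622, sin λ = 0.623761, cos λ = 0.781615.
East component: ΔE = −sin λ·ΔX + cos λ·ΔY = −(0.623761)(-605) + (0.781615)(-542) = -46.26 m.
1° of latitude spans 3600 × 30.87 = 111132 m; at latitude φ, 1° of longitude spans that × cos φ = 60636.1 m, so Δλ = -46.26 / 60636.1 × 3600 = -2.746″.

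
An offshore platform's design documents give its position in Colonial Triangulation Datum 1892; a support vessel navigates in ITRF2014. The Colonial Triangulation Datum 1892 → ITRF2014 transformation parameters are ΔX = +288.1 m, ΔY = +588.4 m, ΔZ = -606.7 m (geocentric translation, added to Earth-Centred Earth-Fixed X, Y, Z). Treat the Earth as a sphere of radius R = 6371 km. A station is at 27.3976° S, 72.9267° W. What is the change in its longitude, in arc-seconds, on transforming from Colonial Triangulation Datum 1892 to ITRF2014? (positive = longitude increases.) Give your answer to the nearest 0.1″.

Δλ = 16.3″

sin φ = -0.460163, cos φ = 0.887835, sin λ = -0.955930, cos λ = 0.293595.
East component: ΔE = −sin λ·ΔX + cos λ·ΔY = −(-0.955930)(288.1) + (0.293595)(588.4) = 448.15 m.
1° of latitude spans πR/180 = 111195 m; at latitude φ, 1° of longitude spans that × cos φ = 98722.7 m, so Δλ = 448.15 / 98722.7 × 3600 = 16.342″.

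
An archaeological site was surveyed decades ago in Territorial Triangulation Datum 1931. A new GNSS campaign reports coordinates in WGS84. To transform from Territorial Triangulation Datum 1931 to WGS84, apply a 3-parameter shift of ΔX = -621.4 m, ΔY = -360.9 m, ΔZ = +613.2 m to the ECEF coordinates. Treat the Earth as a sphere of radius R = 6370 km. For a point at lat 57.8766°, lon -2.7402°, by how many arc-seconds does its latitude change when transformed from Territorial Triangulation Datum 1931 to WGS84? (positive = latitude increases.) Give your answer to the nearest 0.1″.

sin φ = 0.846905, cos φ = 0.531745, sin λ = -0.047807, cos λ = 0.998857.
North component: ΔN = −sin φ cos λ·ΔX − sin φ sin λ·ΔY + cos φ·ΔZ = −(0.846905)(0.998857)(-621.4) − (0.846905)(-0.047807)(-360.9) + (0.531745)(613.2) = 837.12 m.
1° of latitude spans πR/180 = 111177 m, so Δφ = 837.12 / 111177 × 3600 = 27.106″.

Δφ = 27.1″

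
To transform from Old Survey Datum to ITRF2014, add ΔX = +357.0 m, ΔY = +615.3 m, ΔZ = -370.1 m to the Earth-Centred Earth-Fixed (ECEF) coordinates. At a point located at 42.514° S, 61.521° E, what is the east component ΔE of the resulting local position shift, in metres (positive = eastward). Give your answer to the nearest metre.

ΔE = -20 m

At φ = -42.514°, λ = 61.521°: sin φ = -0.675770, cos φ = 0.737112, sin λ = 0.878992, cos λ = 0.476837.
ΔE = −sin λ·ΔX + cos λ·ΔY = −(0.878992)·(357.0) + (0.476837)·(615.3) = -20.40 m.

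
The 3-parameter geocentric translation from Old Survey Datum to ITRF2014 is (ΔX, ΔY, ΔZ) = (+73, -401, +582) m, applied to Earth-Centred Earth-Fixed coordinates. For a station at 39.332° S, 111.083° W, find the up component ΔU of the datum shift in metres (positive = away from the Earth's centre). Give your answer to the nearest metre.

At φ = -39.332°, λ = -111.083°: sin φ = -0.633813, cos φ = 0.773486, sin λ = -0.933060, cos λ = -0.359720.
ΔU = cos φ cos λ·ΔX + cos φ sin λ·ΔY + sin φ·ΔZ = (0.773486)(-0.359720)(73) + (0.773486)(-0.933060)(-401) + (-0.633813)(582) = -99.79 m.

ΔU = -100 m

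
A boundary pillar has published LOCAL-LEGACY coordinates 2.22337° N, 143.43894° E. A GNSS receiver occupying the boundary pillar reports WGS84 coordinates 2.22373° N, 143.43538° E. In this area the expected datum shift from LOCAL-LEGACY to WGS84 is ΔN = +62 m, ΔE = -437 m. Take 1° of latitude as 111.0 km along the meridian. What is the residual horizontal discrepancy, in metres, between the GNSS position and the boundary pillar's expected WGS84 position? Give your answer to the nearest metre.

Observed coordinate differences: Δφ = +0.00036°, Δλ = -0.00356°.
Converting to metres (1° lat = 111000 m, cos φ = 0.999247): observed ΔN = 40.0 m, observed ΔE = -394.9 m.
Subtracting the expected shift leaves a residual of 40.0 − (62) = -22.0 m north and -394.9 − (-437) = 42.1 m east.
Residual distance = √((-22.0)² + 42.1²) = 47.6 m.

48 m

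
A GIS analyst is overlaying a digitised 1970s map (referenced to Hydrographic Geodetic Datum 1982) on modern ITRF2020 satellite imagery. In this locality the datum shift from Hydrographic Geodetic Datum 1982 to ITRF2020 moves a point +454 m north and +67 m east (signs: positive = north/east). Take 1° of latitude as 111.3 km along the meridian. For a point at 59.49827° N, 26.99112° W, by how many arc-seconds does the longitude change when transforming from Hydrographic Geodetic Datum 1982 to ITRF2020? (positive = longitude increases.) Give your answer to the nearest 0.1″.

At latitude 59.49827°, cos φ = 0.507564.
1° of longitude at this latitude = 111.3 × cos φ = 56.49 km, so Δλ = 67.0 / 56491.9 = 0.0011860° = 4.270″.

Δλ = 4.3″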